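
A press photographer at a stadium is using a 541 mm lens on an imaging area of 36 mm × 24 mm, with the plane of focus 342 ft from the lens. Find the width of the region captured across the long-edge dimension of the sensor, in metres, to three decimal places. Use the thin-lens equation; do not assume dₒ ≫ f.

6.901 m

dₒ: 342 ft × 304.8 mm/ft = 104241.60 mm.
Similar triangles through the lens centre give W/dₒ = w/dᵢ; with 1/f = 1/dₒ + 1/dᵢ this gives W = w·(dₒ − f)/f.
W = 36 mm × (104242 − 541) / 541 = 36 × 191.6832 ≈ 6900.594 mm = 6.90059 m.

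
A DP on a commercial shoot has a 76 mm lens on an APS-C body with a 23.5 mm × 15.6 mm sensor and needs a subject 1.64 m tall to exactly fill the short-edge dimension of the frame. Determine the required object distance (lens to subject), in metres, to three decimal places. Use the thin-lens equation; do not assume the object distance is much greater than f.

W: 1.64 m = 1640 mm.
Magnification m = h/W = dᵢ/dₒ; combined with 1/f = 1/dₒ + 1/dᵢ this gives dₒ = f·(1 + W/h).
dₒ = 76 mm × (1 + 1640/15.6) = 76 × 106.1282 ≈ 8065.744 mm = 8.06574 m.

8.066 m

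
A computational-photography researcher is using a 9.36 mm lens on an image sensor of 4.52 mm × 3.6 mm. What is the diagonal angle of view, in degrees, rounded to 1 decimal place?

34.3°

Sensor diagonal = √(4.52² + 3.6²) = √33.3904 ≈ 5.7784 mm.
Angle of view α = 2·arctan(d/2f) with d = 5.7784 mm and f = 9.36 mm.
d/2f = 0.30868; arctan(0.30868) ≈ 17.1543°, so α ≈ 34.3086°.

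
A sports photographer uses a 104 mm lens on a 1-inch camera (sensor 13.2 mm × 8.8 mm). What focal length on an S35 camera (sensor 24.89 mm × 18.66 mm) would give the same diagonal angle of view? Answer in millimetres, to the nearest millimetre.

204 mm

Sensor diagonal = √(13.2² + 8.8²) = √251.6800 ≈ 15.8644 mm.
Sensor diagonal = √(24.89² + 18.66²) = √967.7077 ≈ 31.1080 mm.
Equal angle of view means equal diagonal/f ratio, so f₂ = f₁ · (diagonal₂/diagonal₁) = 104 × 31.1080/15.8644.
f₂ = 104 × 1.96087 ≈ 203.930 mm.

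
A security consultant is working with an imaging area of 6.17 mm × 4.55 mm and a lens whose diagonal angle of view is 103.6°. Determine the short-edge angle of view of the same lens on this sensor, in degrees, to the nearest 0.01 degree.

74.05°

Sensor diagonal = √(6.17² + 4.55²) = √58.7714 ≈ 7.6663 mm.
From the diagonal AOV: f = 7.6663 / (2·tan(51.8°)) = 7.6663 / 2.54155 ≈ 3.0164 mm.
Short-edge AOV = 2·arctan(4.55 / (2 × 3.0164)) = 2·arctan(0.75422) ≈ 74.0485°.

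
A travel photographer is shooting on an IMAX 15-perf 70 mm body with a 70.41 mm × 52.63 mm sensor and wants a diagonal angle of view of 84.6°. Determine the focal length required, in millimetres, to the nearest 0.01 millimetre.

Sensor diagonal = √(70.41² + 52.63²) = √7727.4850 ≈ 87.9061 mm.
From α = 2·arctan(d/2f) we get f = d / (2·tan(α/2)).
With d = 87.9061 mm and α/2 = 42.3°, tan(α/2) ≈ 0.90993, so f ≈ 87.9061 / 1.81986 ≈ 48.3038 mm.

48.30 mm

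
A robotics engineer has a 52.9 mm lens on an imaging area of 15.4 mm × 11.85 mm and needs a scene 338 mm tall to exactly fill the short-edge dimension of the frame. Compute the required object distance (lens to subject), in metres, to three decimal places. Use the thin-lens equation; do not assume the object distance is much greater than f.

1.562 m

Magnification m = h/W = dᵢ/dₒ; combined with 1/f = 1/dₒ + 1/dᵢ this gives dₒ = f·(1 + W/h).
dₒ = 52.9 mm × (1 + 338/11.85) = 52.9 × 29.5232 ≈ 1561.778 mm = 1.56178 m.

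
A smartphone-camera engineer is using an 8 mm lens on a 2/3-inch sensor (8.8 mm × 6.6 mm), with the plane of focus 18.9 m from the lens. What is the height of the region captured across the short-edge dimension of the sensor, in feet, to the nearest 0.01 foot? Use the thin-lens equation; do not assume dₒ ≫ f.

dₒ: 18.9 m = 18900 mm.
Similar triangles through the lens centre give W/dₒ = h/dᵢ; with 1/f = 1/dₒ + 1/dᵢ this gives W = h·(dₒ − f)/f.
W = 6.6 mm × (18900 − 8) / 8 = 6.6 × 2361.5000 ≈ 15585.900 mm = 15585.900/304.8 ft = 51.1348 ft.

51.13 ft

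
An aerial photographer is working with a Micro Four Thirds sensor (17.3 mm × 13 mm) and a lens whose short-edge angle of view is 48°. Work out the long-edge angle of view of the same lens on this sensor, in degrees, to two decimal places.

61.29°

From the short-edge AOV: f = 13 / (2·tan(24°)) = 13 / 0.89046 ≈ 14.5992 mm.
Long-edge AOV = 2·arctan(17.3 / (2 × 14.5992)) = 2·arctan(0.59250) ≈ 61.2932°.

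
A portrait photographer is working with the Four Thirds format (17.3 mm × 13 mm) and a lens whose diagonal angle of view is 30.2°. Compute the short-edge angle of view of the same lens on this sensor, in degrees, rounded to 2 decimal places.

Sensor diagonal = √(17.3² + 13²) = √468.2900 ≈ 21.6400 mm.
From the diagonal AOV: f = 21.6400 / (2·tan(15.1°)) = 21.6400 / 0.53964 ≈ 40.1007 mm.
Short-edge AOV = 2·arctan(13 / (2 × 40.1007)) = 2·arctan(0.16209) ≈ 18.4142°.

18.41°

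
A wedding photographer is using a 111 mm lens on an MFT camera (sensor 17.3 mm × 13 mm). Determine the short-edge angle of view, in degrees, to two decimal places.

6.70°

Angle of view α = 2·arctan(h/2f) with h = 13 mm and f = 111 mm.
h/2f = 0.05856; arctan(0.05856) ≈ 3.3513°, so α ≈ 6.7027°.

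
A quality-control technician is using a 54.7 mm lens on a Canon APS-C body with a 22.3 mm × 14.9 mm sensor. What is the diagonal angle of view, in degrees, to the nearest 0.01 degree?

Sensor diagonal = √(22.3² + 14.9²) = √719.3000 ≈ 26.8198 mm.
Angle of view α = 2·arctan(d/2f) with d = 26.8198 mm and f = 54.7 mm.
d/2f = 0.24515; arctan(0.24515) ≈ 13.7746°, so α ≈ 27.5492°.

27.55°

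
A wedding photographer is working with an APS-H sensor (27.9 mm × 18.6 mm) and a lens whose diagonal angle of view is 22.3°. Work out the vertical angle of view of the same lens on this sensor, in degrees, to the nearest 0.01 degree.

Sensor diagonal = √(27.9² + 18.6²) = √1124.3700 ≈ 33.5316 mm.
From the diagonal AOV: f = 33.5316 / (2·tan(11.15°)) = 33.5316 / 0.39420 ≈ 85.0631 mm.
Vertical AOV = 2·arctan(18.6 / (2 × 85.0631)) = 2·arctan(0.10933) ≈ 12.4788°.

12.48°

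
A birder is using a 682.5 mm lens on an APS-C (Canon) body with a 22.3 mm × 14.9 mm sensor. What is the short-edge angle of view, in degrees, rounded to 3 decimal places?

1.251°

Angle of view α = 2·arctan(h/2f) with h = 14.9 mm and f = 682.5 mm.
h/2f = 0.01092; arctan(0.01092) ≈ 0.6254°, so α ≈ 1.2508°.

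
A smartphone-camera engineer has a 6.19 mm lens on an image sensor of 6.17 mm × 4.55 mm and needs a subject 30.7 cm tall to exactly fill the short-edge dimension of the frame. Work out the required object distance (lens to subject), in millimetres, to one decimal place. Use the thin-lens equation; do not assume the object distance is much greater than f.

423.8 mm

W: 30.7 cm = 307 mm.
Magnification m = h/W = dᵢ/dₒ; combined with 1/f = 1/dₒ + 1/dᵢ this gives dₒ = f·(1 + W/h).
dₒ = 6.19 mm × (1 + 307/4.55) = 6.19 × 68.4725 ≈ 423.845 mm.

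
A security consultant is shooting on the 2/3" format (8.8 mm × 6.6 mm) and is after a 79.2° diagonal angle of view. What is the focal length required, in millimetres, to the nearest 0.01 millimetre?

Sensor diagonal = √(8.8² + 6.6²) = √121.0000 ≈ 11.0000 mm.
From α = 2·arctan(d/2f) we get f = d / (2·tan(α/2)).
With d = 11.0000 mm and α/2 = 39.6°, tan(α/2) ≈ 0.82727, so f ≈ 11.0000 / 1.65454 ≈ 6.6484 mm.

6.65 mm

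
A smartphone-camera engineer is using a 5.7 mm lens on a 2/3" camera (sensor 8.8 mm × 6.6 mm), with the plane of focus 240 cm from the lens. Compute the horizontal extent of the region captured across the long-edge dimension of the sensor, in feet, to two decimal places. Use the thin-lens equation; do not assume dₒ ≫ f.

dₒ: 240 cm = 2400 mm.
Similar triangles through the lens centre give W/dₒ = w/dᵢ; with 1/f = 1/dₒ + 1/dᵢ this gives W = w·(dₒ − f)/f.
W = 8.8 mm × (2400 − 5.7) / 5.7 = 8.8 × 420.0526 ≈ 3696.463 mm = 3696.463/304.8 ft = 12.1275 ft.

12.13 ft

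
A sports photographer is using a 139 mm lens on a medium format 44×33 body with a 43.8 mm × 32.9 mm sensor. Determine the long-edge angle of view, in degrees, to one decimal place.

Angle of view α = 2·arctan(w/2f) with w = 43.8 mm and f = 139 mm.
w/2f = 0.15755; arctan(0.15755) ≈ 8.9536°, so α ≈ 17.9072°.

17.9°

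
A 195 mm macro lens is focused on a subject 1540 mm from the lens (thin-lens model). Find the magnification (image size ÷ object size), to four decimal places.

0.1450×

Thin lens: 1/f = 1/dₒ + 1/dᵢ → 1/dᵢ = 1/195 − 1/1540 = 0.0044789 mm⁻¹, so dᵢ ≈ 223.2714 mm.
Magnification m = dᵢ/dₒ = 223.2714/1540 ≈ 0.14498.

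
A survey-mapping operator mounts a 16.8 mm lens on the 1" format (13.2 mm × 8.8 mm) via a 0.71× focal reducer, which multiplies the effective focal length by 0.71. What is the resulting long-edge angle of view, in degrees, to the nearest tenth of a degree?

57.9°

Effective focal length f = 16.8 × 0.71 = 11.928 mm.
α = 2·arctan(13.2 / (2 × 11.928)) = 2·arctan(0.55332) ≈ 57.9133°.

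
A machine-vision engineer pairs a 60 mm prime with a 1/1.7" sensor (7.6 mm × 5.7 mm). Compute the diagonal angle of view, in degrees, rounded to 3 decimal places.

Sensor diagonal = √(7.6² + 5.7²) = √90.2500 ≈ 9.5000 mm.
Angle of view α = 2·arctan(d/2f) with d = 9.5000 mm and f = 60 mm.
d/2f = 0.07917; arctan(0.07917) ≈ 4.5265°, so α ≈ 9.0530°.

9.053°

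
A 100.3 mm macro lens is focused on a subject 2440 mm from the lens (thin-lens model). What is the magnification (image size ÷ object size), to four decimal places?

Thin lens: 1/f = 1/dₒ + 1/dᵢ → 1/dᵢ = 1/100.3 − 1/2440 = 0.0095603 mm⁻¹, so dᵢ ≈ 104.5997 mm.
Magnification m = dᵢ/dₒ = 104.5997/2440 ≈ 0.04287.

0.0429×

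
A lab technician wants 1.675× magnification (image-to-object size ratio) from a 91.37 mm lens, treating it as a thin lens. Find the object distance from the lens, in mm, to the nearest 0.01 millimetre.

With m = dᵢ/dₒ and 1/f = 1/dₒ + 1/dᵢ, substituting dᵢ = m·dₒ gives 1/f = (1 + 1/m)/dₒ, hence dₒ = f·(1 + 1/m).
dₒ = 91.37 × (1 + 1/1.675) = 91.37 × 1.59701 ≈ 145.919 mm.

145.92 mm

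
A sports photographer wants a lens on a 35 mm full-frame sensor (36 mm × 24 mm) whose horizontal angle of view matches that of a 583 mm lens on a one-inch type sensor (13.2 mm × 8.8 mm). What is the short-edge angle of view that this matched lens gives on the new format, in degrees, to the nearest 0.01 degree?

0.86°

Equal horizontal AOV ⇒ f₂ = f₁ · 36/13.2 = 583 × 2.72727 ≈ 1590.0000 mm.
Short-edge AOV on the new format = 2·arctan(24 / (2 × 1590.0000)) = 2·arctan(0.00755) ≈ 0.8648°.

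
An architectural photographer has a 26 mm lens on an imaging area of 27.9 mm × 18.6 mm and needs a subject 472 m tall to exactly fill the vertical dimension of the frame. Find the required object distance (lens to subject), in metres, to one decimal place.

W: 472 m = 472000 mm.
Magnification m = h/W = dᵢ/dₒ; combined with 1/f = 1/dₒ + 1/dᵢ this gives dₒ = f·(1 + W/h).
dₒ = 26 mm × (1 + 472000/18.6) = 26 × 25377.3441 ≈ 659810.946 mm = 659.811 m.

659.8 m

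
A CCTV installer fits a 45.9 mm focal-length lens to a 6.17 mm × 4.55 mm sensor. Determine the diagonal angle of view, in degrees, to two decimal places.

9.55°

Sensor diagonal = √(6.17² + 4.55²) = √58.7714 ≈ 7.6663 mm.
Angle of view α = 2·arctan(d/2f) with d = 7.6663 mm and f = 45.9 mm.
d/2f = 0.08351; arctan(0.08351) ≈ 4.7737°, so α ≈ 9.5474°.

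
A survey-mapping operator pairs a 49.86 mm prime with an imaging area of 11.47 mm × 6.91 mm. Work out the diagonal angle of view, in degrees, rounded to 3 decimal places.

Sensor diagonal = √(11.47² + 6.91²) = √179.3090 ≈ 13.3906 mm.
Angle of view α = 2·arctan(d/2f) with d = 13.3906 mm and f = 49.86 mm.
d/2f = 0.13428; arctan(0.13428) ≈ 7.6481°, so α ≈ 15.2961°.

15.296°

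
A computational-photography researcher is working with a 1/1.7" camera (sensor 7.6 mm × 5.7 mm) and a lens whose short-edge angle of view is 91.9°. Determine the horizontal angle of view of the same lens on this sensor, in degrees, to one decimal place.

108.1°

From the short-edge AOV: f = 5.7 / (2·tan(45.95°)) = 5.7 / 2.06745 ≈ 2.7570 mm.
Horizontal AOV = 2·arctan(7.6 / (2 × 2.7570)) = 2·arctan(1.37830) ≈ 108.0758°.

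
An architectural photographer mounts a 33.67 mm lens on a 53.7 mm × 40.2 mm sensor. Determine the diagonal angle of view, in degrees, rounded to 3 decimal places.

Sensor diagonal = √(53.7² + 40.2²) = √4499.7300 ≈ 67.0800 mm.
Angle of view α = 2·arctan(d/2f) with d = 67.0800 mm and f = 33.67 mm.
d/2f = 0.99614; arctan(0.99614) ≈ 44.8892°, so α ≈ 89.7784°.

89.778°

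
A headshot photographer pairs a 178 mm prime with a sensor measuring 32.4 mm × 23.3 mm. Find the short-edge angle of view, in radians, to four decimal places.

0.1307 rad

Angle of view α = 2·arctan(h/2f) with h = 23.3 mm and f = 178 mm.
h/2f = 0.06545; arctan(0.06545) ≈ 0.0654 rad, so α ≈ 0.1307 rad.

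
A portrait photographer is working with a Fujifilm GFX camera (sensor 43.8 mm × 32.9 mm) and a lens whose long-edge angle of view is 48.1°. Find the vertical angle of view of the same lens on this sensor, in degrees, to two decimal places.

37.06°

From the long-edge AOV: f = 43.8 / (2·tan(24.05°)) = 43.8 / 0.89255 ≈ 49.0729 mm.
Vertical AOV = 2·arctan(32.9 / (2 × 49.0729)) = 2·arctan(0.33522) ≈ 37.0639°.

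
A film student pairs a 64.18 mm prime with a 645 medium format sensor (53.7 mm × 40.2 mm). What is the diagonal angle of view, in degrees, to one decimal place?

Sensor diagonal = √(53.7² + 40.2²) = √4499.7300 ≈ 67.0800 mm.
Angle of view α = 2·arctan(d/2f) with d = 67.0800 mm and f = 64.18 mm.
d/2f = 0.52259; arctan(0.52259) ≈ 27.5912°, so α ≈ 55.1825°.

55.2°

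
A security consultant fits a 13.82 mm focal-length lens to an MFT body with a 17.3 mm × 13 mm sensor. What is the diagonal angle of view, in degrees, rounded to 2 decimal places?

Sensor diagonal = √(17.3² + 13²) = √468.2900 ≈ 21.6400 mm.
Angle of view α = 2·arctan(d/2f) with d = 21.6400 mm and f = 13.82 mm.
d/2f = 0.78292; arctan(0.78292) ≈ 38.0582°, so α ≈ 76.1165°.

76.12°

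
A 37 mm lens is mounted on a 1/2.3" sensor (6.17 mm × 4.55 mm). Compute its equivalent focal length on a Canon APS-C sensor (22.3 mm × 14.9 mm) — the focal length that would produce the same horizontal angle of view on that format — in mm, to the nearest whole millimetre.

134 mm

Equal angle of view means equal width/f ratio, so f₂ = f₁ · (width₂/width₁) = 37 × 22.3/6.17.
f₂ = 37 × 3.61426 ≈ 133.728 mm.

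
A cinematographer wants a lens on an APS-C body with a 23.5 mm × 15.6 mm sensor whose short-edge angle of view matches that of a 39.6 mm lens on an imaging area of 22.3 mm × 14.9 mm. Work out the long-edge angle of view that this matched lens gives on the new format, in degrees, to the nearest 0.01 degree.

31.65°

Equal short-edge AOV ⇒ f₂ = f₁ · 15.6/14.9 = 39.6 × 1.04698 ≈ 41.4604 mm.
Long-edge AOV on the new format = 2·arctan(23.5 / (2 × 41.4604)) = 2·arctan(0.28340) ≈ 31.6458°.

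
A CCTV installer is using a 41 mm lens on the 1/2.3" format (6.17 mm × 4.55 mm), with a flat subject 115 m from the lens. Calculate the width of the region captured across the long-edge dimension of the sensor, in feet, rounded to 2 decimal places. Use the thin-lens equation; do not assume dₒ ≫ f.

56.76 ft

dₒ: 115 m = 115000 mm.
Similar triangles through the lens centre give W/dₒ = w/dᵢ; with 1/f = 1/dₒ + 1/dᵢ this gives W = w·(dₒ − f)/f.
W = 6.17 mm × (115000 − 41) / 41 = 6.17 × 2803.8780 ≈ 17299.928 mm = 17299.928/304.8 ft = 56.7583 ft.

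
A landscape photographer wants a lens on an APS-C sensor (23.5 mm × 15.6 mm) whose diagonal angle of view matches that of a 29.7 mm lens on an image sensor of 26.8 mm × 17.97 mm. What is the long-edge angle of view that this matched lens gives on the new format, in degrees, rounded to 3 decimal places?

48.701°

Sensor diagonal = √(26.8² + 17.97²) = √1041.1609 ≈ 32.2670 mm.
Sensor diagonal = √(23.5² + 15.6²) = √795.6100 ≈ 28.2066 mm.
Equal diagonal AOV ⇒ f₂ = f₁ · 28.2066/32.2670 = 29.7 × 0.87416 ≈ 25.9626 mm.
Long-edge AOV on the new format = 2·arctan(23.5 / (2 × 25.9626)) = 2·arctan(0.45257) ≈ 48.7006°.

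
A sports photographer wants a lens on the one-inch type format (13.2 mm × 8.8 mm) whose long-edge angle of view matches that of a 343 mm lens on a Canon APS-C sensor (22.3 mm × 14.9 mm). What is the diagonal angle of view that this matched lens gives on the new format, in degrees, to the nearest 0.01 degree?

Equal long-edge AOV ⇒ f₂ = f₁ · 13.2/22.3 = 343 × 0.59193 ≈ 203.0314 mm.
Sensor diagonal = √(13.2² + 8.8²) = √251.6800 ≈ 15.8644 mm.
Diagonal AOV on the new format = 2·arctan(15.8644 / (2 × 203.0314)) = 2·arctan(0.03907) ≈ 4.4747°.

4.47°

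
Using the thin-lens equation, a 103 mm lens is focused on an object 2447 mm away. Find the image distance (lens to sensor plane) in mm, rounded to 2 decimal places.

1/dᵢ = 1/f − 1/dₒ = 1/103 − 1/2447 = 0.0093001 mm⁻¹.
dᵢ = 1/0.0093001 ≈ 107.5260 mm.

107.53 mm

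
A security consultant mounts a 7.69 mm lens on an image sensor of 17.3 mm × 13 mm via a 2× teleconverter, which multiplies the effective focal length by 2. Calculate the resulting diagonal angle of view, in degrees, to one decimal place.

Effective focal length f = 7.69 × 2 = 15.38 mm.
Sensor diagonal = √(17.3² + 13²) = √468.2900 ≈ 21.6400 mm.
α = 2·arctan(21.640 / (2 × 15.38)) = 2·arctan(0.70351) ≈ 70.2536°.

70.3°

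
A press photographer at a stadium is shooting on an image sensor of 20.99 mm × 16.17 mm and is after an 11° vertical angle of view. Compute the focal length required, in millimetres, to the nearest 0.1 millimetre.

From α = 2·arctan(h/2f) we get f = h / (2·tan(α/2)).
With h = 16.17 mm and α/2 = 5.5°, tan(α/2) ≈ 0.09629, so f ≈ 16.17 / 0.19258 ≈ 83.9659 mm.

84.0 mm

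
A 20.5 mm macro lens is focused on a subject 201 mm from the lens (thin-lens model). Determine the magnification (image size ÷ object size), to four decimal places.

Thin lens: 1/f = 1/dₒ + 1/dᵢ → 1/dᵢ = 1/20.5 − 1/201 = 0.0438054 mm⁻¹, so dᵢ ≈ 22.8283 mm.
Magnification m = dᵢ/dₒ = 22.8283/201 ≈ 0.11357.

0.1136×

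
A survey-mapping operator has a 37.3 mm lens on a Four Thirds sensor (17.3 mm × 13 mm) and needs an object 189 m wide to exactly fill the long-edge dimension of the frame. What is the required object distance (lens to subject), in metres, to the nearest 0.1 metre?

407.5 m

W: 189 m = 189000 mm.
Magnification m = w/W = dᵢ/dₒ; combined with 1/f = 1/dₒ + 1/dᵢ this gives dₒ = f·(1 + W/w).
dₒ = 37.3 mm × (1 + 189000/17.3) = 37.3 × 10925.8555 ≈ 407534.410 mm = 407.534 m.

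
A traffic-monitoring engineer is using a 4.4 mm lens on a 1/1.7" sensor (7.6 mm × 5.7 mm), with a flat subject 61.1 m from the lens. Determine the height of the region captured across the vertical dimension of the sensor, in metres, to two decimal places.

dₒ: 61.1 m = 61100 mm.
Similar triangles through the lens centre give W/dₒ = h/dᵢ; with 1/f = 1/dₒ + 1/dᵢ this gives W = h·(dₒ − f)/f.
W = 5.7 mm × (61100 − 4.4) / 4.4 = 5.7 × 13885.3636 ≈ 79146.573 mm = 79.1466 m.

79.15 m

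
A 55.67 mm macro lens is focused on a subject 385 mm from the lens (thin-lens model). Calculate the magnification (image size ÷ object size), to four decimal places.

Thin lens: 1/f = 1/dₒ + 1/dᵢ → 1/dᵢ = 1/55.67 − 1/385 = 0.0153656 mm⁻¹, so dᵢ ≈ 65.0805 mm.
Magnification m = dᵢ/dₒ = 65.0805/385 ≈ 0.16904.

0.1690×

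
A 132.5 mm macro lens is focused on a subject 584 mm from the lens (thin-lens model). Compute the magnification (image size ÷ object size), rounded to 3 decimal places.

Thin lens: 1/f = 1/dₒ + 1/dᵢ → 1/dᵢ = 1/132.5 − 1/584 = 0.0058348 mm⁻¹, so dᵢ ≈ 171.3843 mm.
Magnification m = dᵢ/dₒ = 171.3843/584 ≈ 0.29347.

0.293×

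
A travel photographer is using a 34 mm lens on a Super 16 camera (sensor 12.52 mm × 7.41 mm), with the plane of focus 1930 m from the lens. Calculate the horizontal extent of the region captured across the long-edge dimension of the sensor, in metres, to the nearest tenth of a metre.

dₒ: 1930 m = 1.93e+06 mm.
Similar triangles through the lens centre give W/dₒ = w/dᵢ; with 1/f = 1/dₒ + 1/dᵢ this gives W = w·(dₒ − f)/f.
W = 12.52 mm × (1.93e+06 − 34) / 34 = 12.52 × 56763.7059 ≈ 710681.598 mm = 710.682 m.

710.7 m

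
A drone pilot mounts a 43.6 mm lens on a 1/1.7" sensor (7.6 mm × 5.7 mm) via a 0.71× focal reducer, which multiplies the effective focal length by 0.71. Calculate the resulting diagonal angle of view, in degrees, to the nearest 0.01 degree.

Effective focal length f = 43.6 × 0.71 = 30.956 mm.
Sensor diagonal = √(7.6² + 5.7²) = √90.2500 ≈ 9.5000 mm.
α = 2·arctan(9.500 / (2 × 30.956)) = 2·arctan(0.15344) ≈ 17.4473°.

17.45°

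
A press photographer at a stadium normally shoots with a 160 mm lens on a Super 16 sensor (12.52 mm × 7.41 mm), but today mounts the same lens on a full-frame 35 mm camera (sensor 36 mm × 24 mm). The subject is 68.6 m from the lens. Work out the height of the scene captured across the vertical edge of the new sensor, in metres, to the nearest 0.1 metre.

The focal length stays 160 mm; the relevant sensor dimension is now h = 24 mm. Object distance dₒ = 68.6 m = 68600 mm.
Thin-lens field height W = h·(dₒ − f)/f = 24 × (68600 − 160)/160 ≈ 10266.000 mm = 10.266 m.

10.3 m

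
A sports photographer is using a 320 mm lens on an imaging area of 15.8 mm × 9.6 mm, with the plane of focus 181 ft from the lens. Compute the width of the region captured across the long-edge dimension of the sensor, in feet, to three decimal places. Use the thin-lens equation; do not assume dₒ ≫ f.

8.885 ft

dₒ: 181 ft × 304.8 mm/ft = 55168.80 mm.
Similar triangles through the lens centre give W/dₒ = w/dᵢ; with 1/f = 1/dₒ + 1/dᵢ this gives W = w·(dₒ − f)/f.
W = 15.8 mm × (55168.8 − 320) / 320 = 15.8 × 171.4025 ≈ 2708.159 mm = 2708.159/304.8 ft = 8.88504 ft.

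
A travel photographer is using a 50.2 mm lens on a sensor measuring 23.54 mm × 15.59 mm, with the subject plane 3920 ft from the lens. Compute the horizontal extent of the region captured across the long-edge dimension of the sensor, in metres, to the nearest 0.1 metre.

dₒ: 3920 ft × 304.8 mm/ft = 1194815.96 mm.
Similar triangles through the lens centre give W/dₒ = w/dᵢ; with 1/f = 1/dₒ + 1/dᵢ this gives W = w·(dₒ − f)/f.
W = 23.54 mm × (1.19482e+06 − 50.2) / 50.2 = 23.54 × 23800.1148 ≈ 560254.702 mm = 560.255 m.

560.3 m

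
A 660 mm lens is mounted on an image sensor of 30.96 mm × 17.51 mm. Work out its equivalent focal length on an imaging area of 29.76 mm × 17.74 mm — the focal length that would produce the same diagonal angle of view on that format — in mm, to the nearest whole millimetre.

Sensor diagonal = √(30.96² + 17.51²) = √1265.1217 ≈ 35.5685 mm.
Sensor diagonal = √(29.76² + 17.74²) = √1200.3652 ≈ 34.6463 mm.
Equal angle of view means equal diagonal/f ratio, so f₂ = f₁ · (diagonal₂/diagonal₁) = 660 × 34.6463/35.5685.
f₂ = 660 × 0.97407 ≈ 642.887 mm.

643 mm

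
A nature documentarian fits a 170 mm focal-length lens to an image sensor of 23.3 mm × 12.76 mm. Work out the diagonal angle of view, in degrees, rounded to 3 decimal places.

8.935°

Sensor diagonal = √(23.3² + 12.76²) = √705.7076 ≈ 26.5652 mm.
Angle of view α = 2·arctan(d/2f) with d = 26.5652 mm and f = 170 mm.
d/2f = 0.07813; arctan(0.07813) ≈ 4.4676°, so α ≈ 8.9352°.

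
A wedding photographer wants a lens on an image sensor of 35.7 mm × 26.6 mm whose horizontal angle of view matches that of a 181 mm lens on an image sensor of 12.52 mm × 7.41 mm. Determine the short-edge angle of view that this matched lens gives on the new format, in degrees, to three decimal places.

Equal horizontal AOV ⇒ f₂ = f₁ · 35.7/12.52 = 181 × 2.85144 ≈ 516.1102 mm.
Short-edge AOV on the new format = 2·arctan(26.6 / (2 × 516.1102)) = 2·arctan(0.02577) ≈ 2.9523°.

2.952°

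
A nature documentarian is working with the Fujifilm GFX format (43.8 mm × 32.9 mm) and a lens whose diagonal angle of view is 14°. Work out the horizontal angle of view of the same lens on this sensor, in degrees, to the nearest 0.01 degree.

Sensor diagonal = √(43.8² + 32.9²) = √3000.8500 ≈ 54.7800 mm.
From the diagonal AOV: f = 54.7800 / (2·tan(7°)) = 54.7800 / 0.24557 ≈ 223.0737 mm.
Horizontal AOV = 2·arctan(43.8 / (2 × 223.0737)) = 2·arctan(0.09817) ≈ 11.2140°.

11.21°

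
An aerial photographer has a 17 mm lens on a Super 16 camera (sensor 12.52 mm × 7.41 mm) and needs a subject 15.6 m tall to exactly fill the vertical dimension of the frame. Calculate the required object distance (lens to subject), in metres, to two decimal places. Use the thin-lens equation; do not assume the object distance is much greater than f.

35.81 m

W: 15.6 m = 15600 mm.
Magnification m = h/W = dᵢ/dₒ; combined with 1/f = 1/dₒ + 1/dᵢ this gives dₒ = f·(1 + W/h).
dₒ = 17 mm × (1 + 15600/7.41) = 17 × 2106.2632 ≈ 35806.474 mm = 35.8065 m.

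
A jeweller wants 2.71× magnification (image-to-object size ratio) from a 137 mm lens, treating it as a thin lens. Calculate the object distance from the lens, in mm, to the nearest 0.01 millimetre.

With m = dᵢ/dₒ and 1/f = 1/dₒ + 1/dᵢ, substituting dᵢ = m·dₒ gives 1/f = (1 + 1/m)/dₒ, hence dₒ = f·(1 + 1/m).
dₒ = 137 × (1 + 1/2.71) = 137 × 1.36900 ≈ 187.554 mm.

187.55 mm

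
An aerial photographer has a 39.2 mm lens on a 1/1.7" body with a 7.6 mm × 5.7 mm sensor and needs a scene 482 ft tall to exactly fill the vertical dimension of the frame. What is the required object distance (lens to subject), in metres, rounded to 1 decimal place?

1010.4 m

W: 482 ft × 304.8 mm/ft = 146913.60 mm.
Magnification m = h/W = dᵢ/dₒ; combined with 1/f = 1/dₒ + 1/dᵢ this gives dₒ = f·(1 + W/h).
dₒ = 39.2 mm × (1 + 146914/5.7) = 39.2 × 25775.3150 ≈ 1010392.347 mm = 1010.39 m.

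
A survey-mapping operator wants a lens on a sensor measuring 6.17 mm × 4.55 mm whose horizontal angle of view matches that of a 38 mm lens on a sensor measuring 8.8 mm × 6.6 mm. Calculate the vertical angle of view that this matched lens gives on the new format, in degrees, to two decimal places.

Equal horizontal AOV ⇒ f₂ = f₁ · 6.17/8.8 = 38 × 0.70114 ≈ 26.6432 mm.
Vertical AOV on the new format = 2·arctan(4.55 / (2 × 26.6432)) = 2·arctan(0.08539) ≈ 9.7610°.

9.76°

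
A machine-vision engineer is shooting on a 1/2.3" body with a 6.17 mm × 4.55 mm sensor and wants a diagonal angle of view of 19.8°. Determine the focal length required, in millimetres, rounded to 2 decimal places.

21.96 mm

Sensor diagonal = √(6.17² + 4.55²) = √58.7714 ≈ 7.6663 mm.
From α = 2·arctan(d/2f) we get f = d / (2·tan(α/2)).
With d = 7.6663 mm and α/2 = 9.9°, tan(α/2) ≈ 0.17453, so f ≈ 7.6663 / 0.34906 ≈ 21.9628 mm.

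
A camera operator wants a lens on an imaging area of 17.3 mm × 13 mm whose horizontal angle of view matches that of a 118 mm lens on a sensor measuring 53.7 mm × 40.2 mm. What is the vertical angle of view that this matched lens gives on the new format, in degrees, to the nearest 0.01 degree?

19.41°

Equal horizontal AOV ⇒ f₂ = f₁ · 17.3/53.7 = 118 × 0.32216 ≈ 38.0149 mm.
Vertical AOV on the new format = 2·arctan(13 / (2 × 38.0149)) = 2·arctan(0.17099) ≈ 19.4058°.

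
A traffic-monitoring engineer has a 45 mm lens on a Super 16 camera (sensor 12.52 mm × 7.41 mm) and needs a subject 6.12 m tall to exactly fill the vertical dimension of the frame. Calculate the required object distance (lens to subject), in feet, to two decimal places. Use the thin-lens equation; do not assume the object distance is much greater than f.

W: 6.12 m = 6120 mm.
Magnification m = h/W = dᵢ/dₒ; combined with 1/f = 1/dₒ + 1/dᵢ this gives dₒ = f·(1 + W/h).
dₒ = 45 mm × (1 + 6120/7.41) = 45 × 826.9109 ≈ 37210.992 mm = 37210.992/304.8 ft = 122.083 ft.

122.08 ft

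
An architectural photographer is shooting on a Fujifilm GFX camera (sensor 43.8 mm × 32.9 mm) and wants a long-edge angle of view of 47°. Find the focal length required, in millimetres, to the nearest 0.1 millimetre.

From α = 2·arctan(w/2f) we get f = w / (2·tan(α/2)).
With w = 43.8 mm and α/2 = 23.5°, tan(α/2) ≈ 0.43481, so f ≈ 43.8 / 0.86962 ≈ 50.3666 mm.

50.4 mm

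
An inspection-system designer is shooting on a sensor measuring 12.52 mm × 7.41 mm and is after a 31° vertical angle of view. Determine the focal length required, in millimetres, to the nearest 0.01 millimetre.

From α = 2·arctan(h/2f) we get f = h / (2·tan(α/2)).
With h = 7.41 mm and α/2 = 15.5°, tan(α/2) ≈ 0.27732, so f ≈ 7.41 / 0.55465 ≈ 13.3598 mm.

13.36 mm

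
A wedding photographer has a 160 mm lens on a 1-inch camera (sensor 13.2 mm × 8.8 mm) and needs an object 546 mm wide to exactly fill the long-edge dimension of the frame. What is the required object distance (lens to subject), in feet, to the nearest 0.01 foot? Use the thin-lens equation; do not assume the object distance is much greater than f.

22.24 ft

Magnification m = w/W = dᵢ/dₒ; combined with 1/f = 1/dₒ + 1/dᵢ this gives dₒ = f·(1 + W/w).
dₒ = 160 mm × (1 + 546/13.2) = 160 × 42.3636 ≈ 6778.182 mm = 6778.182/304.8 ft = 22.2381 ft.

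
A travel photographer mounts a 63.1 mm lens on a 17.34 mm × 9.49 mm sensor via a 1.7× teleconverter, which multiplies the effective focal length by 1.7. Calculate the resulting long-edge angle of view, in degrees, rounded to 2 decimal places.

Effective focal length f = 63.1 × 1.7 = 107.27 mm.
α = 2·arctan(17.34 / (2 × 107.27)) = 2·arctan(0.08082) ≈ 9.2417°.

9.24°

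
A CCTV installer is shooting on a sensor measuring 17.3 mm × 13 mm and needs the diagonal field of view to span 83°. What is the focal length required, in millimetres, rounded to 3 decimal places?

12.230 mm

Sensor diagonal = √(17.3² + 13²) = √468.2900 ≈ 21.6400 mm.
From α = 2·arctan(d/2f) we get f = d / (2·tan(α/2)).
With d = 21.6400 mm and α/2 = 41.5°, tan(α/2) ≈ 0.88473, so f ≈ 21.6400 / 1.76945 ≈ 12.2298 mm.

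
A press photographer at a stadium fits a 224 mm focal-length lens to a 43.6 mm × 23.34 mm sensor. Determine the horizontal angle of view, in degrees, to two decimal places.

Angle of view α = 2·arctan(w/2f) with w = 43.6 mm and f = 224 mm.
w/2f = 0.09732; arctan(0.09732) ≈ 5.5586°, so α ≈ 11.1172°.

11.12°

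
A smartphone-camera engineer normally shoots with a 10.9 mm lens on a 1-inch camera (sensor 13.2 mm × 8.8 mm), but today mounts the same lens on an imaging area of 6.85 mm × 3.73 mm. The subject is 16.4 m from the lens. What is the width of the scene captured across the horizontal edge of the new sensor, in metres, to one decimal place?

10.3 m

The focal length stays 10.9 mm; the relevant sensor dimension is now w = 6.85 mm. Object distance dₒ = 16.4 m = 16400 mm.
Thin-lens field width W = w·(dₒ − f)/f = 6.85 × (16400 − 10.9)/10.9 ≈ 10299.572 mm = 10.2996 m.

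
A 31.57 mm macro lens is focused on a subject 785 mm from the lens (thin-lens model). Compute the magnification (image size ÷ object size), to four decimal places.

Thin lens: 1/f = 1/dₒ + 1/dᵢ → 1/dᵢ = 1/31.57 − 1/785 = 0.0304018 mm⁻¹, so dᵢ ≈ 32.8928 mm.
Magnification m = dᵢ/dₒ = 32.8928/785 ≈ 0.04190.

0.0419×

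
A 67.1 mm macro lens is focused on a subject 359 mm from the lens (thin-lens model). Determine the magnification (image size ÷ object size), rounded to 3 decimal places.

Thin lens: 1/f = 1/dₒ + 1/dᵢ → 1/dᵢ = 1/67.1 − 1/359 = 0.0121176 mm⁻¹, so dᵢ ≈ 82.5245 mm.
Magnification m = dᵢ/dₒ = 82.5245/359 ≈ 0.22987.

0.230×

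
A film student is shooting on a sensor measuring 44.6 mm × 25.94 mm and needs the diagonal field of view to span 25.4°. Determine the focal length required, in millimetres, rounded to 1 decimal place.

114.5 mm

Sensor diagonal = √(44.6² + 25.94²) = √2662.0436 ≈ 51.5950 mm.
From α = 2·arctan(d/2f) we get f = d / (2·tan(α/2)).
With d = 51.5950 mm and α/2 = 12.7°, tan(α/2) ≈ 0.22536, so f ≈ 51.5950 / 0.45072 ≈ 114.4725 mm.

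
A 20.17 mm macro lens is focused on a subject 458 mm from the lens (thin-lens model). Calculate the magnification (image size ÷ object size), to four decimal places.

Thin lens: 1/f = 1/dₒ + 1/dᵢ → 1/dᵢ = 1/20.17 − 1/458 = 0.0473952 mm⁻¹, so dᵢ ≈ 21.0992 mm.
Magnification m = dᵢ/dₒ = 21.0992/458 ≈ 0.04607.

0.0461×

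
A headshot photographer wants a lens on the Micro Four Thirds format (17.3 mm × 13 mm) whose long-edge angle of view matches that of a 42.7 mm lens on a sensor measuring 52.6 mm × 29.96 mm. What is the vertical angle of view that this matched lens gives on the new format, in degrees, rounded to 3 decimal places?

Equal long-edge AOV ⇒ f₂ = f₁ · 17.3/52.6 = 42.7 × 0.32890 ≈ 14.0439 mm.
Vertical AOV on the new format = 2·arctan(13 / (2 × 14.0439)) = 2·arctan(0.46283) ≈ 49.6726°.

49.673°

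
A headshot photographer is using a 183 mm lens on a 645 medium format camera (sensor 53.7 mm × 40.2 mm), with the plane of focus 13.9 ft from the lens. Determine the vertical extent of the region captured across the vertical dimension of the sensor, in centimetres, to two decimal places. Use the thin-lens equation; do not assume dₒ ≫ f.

89.05 cm

dₒ: 13.9 ft × 304.8 mm/ft = 4236.72 mm.
Similar triangles through the lens centre give W/dₒ = h/dᵢ; with 1/f = 1/dₒ + 1/dᵢ this gives W = h·(dₒ − f)/f.
W = 40.2 mm × (4236.72 − 183) / 183 = 40.2 × 22.1515 ≈ 890.489 mm = 89.0489 cm.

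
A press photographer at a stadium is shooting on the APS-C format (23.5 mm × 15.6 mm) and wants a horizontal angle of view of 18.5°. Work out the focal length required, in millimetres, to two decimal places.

72.15 mm

From α = 2·arctan(w/2f) we get f = w / (2·tan(α/2)).
With w = 23.5 mm and α/2 = 9.25°, tan(α/2) ≈ 0.16286, so f ≈ 23.5 / 0.32572 ≈ 72.1477 mm.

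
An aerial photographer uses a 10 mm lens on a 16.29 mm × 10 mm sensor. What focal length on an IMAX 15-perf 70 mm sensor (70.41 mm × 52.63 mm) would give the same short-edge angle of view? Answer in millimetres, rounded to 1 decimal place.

Equal angle of view means equal height/f ratio, so f₂ = f₁ · (height₂/height₁) = 10 × 52.63/10.
f₂ = 10 × 5.26300 ≈ 52.630 mm.

52.6 mm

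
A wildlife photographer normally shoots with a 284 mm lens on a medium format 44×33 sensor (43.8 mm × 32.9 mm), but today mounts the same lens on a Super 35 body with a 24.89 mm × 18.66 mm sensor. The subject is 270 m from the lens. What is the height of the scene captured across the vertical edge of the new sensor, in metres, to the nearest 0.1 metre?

17.7 m

The focal length stays 284 mm; the relevant sensor dimension is now h = 18.66 mm. Object distance dₒ = 270 m = 270000 mm.
Thin-lens field height W = h·(dₒ − f)/f = 18.66 × (270000 − 284)/284 ≈ 17721.481 mm = 17.7215 m.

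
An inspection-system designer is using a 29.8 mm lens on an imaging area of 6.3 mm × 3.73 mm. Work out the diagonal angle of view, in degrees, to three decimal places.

14.007°

Sensor diagonal = √(6.3² + 3.73²) = √53.6029 ≈ 7.3214 mm.
Angle of view α = 2·arctan(d/2f) with d = 7.3214 mm and f = 29.8 mm.
d/2f = 0.12284; arctan(0.12284) ≈ 7.0033°, so α ≈ 14.0065°.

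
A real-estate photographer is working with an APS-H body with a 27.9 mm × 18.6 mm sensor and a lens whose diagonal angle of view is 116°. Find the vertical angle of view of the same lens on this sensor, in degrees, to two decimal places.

83.19°

Sensor diagonal = √(27.9² + 18.6²) = √1124.3700 ≈ 33.5316 mm.
From the diagonal AOV: f = 33.5316 / (2·tan(58°)) = 33.5316 / 3.20067 ≈ 10.4764 mm.
Vertical AOV = 2·arctan(18.6 / (2 × 10.4764)) = 2·arctan(0.88771) ≈ 83.1913°.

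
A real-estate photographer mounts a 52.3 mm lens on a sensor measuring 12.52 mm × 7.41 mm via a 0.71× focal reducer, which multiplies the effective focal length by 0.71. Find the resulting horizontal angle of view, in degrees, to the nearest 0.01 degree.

Effective focal length f = 52.3 × 0.71 = 37.133 mm.
α = 2·arctan(12.52 / (2 × 37.133)) = 2·arctan(0.16858) ≈ 19.1383°.

19.14°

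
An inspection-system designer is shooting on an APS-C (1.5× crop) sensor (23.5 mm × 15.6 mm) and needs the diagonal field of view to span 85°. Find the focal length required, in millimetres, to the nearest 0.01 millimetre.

15.39 mm

Sensor diagonal = √(23.5² + 15.6²) = √795.6100 ≈ 28.2066 mm.
From α = 2·arctan(d/2f) we get f = d / (2·tan(α/2)).
With d = 28.2066 mm and α/2 = 42.5°, tan(α/2) ≈ 0.91633, so f ≈ 28.2066 / 1.83266 ≈ 15.3910 mm.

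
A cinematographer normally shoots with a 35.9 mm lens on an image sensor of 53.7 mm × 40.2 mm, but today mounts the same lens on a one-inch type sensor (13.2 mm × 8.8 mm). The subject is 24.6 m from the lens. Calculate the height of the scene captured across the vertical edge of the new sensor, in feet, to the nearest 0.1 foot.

19.8 ft

The focal length stays 35.9 mm; the relevant sensor dimension is now h = 8.8 mm. Object distance dₒ = 24.6 m = 24600 mm.
Thin-lens field height W = h·(dₒ − f)/f = 8.8 × (24600 − 35.9)/35.9 ≈ 6021.284 mm = 6021.284/304.8 ft = 19.7549 ft.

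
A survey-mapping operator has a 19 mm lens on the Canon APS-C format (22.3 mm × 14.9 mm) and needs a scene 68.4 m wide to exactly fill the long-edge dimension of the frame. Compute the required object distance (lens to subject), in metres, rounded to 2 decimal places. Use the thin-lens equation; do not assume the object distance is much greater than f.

W: 68.4 m = 68400 mm.
Magnification m = w/W = dᵢ/dₒ; combined with 1/f = 1/dₒ + 1/dᵢ this gives dₒ = f·(1 + W/w).
dₒ = 19 mm × (1 + 68400/22.3) = 19 × 3068.2646 ≈ 58297.027 mm = 58.297 m.

58.30 m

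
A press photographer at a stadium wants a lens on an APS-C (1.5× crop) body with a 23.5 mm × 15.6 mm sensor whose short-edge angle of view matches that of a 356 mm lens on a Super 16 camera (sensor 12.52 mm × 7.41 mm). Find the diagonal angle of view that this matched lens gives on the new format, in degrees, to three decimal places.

Equal short-edge AOV ⇒ f₂ = f₁ · 15.6/7.41 = 356 × 2.10526 ≈ 749.4737 mm.
Sensor diagonal = √(23.5² + 15.6²) = √795.6100 ≈ 28.2066 mm.
Diagonal AOV on the new format = 2·arctan(28.2066 / (2 × 749.4737)) = 2·arctan(0.01882) ≈ 2.1561°.

2.156°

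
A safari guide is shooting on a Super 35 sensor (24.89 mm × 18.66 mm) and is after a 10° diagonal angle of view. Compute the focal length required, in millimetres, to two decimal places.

177.78 mm

Sensor diagonal = √(24.89² + 18.66²) = √967.7077 ≈ 31.1080 mm.
From α = 2·arctan(d/2f) we get f = d / (2·tan(α/2)).
With d = 31.1080 mm and α/2 = 5°, tan(α/2) ≈ 0.08749, so f ≈ 31.1080 / 0.17498 ≈ 177.7830 mm.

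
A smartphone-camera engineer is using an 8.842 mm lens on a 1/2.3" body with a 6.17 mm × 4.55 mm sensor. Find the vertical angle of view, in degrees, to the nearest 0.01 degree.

Angle of view α = 2·arctan(h/2f) with h = 4.55 mm and f = 8.842 mm.
h/2f = 0.25729; arctan(0.25729) ≈ 14.4289°, so α ≈ 28.8579°.

28.86°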